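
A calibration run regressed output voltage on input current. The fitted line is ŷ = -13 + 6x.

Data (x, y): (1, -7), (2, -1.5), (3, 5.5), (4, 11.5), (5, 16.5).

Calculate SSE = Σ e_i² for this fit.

x=1: ŷ = -13 + 6·1 = -7; e = -7 − (-7) = 0
x=2: ŷ = -13 + 6·2 = -1; e = -1.5 − (-1) = -0.5
x=3: ŷ = -13 + 6·3 = 5; e = 5.5 − 5 = 0.5
x=4: ŷ = -13 + 6·4 = 11; e = 11.5 − 11 = 0.5
x=5: ŷ = -13 + 6·5 = 17; e = 16.5 − 17 = -0.5
SSE = 0 + 0.25 + 0.25 + 0.25 + 0.25 = 1

SSE = 1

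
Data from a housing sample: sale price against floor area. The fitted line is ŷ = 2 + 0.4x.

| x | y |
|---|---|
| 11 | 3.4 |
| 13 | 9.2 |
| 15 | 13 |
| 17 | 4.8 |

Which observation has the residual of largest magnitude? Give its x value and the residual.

x = 15, e = 5

x=11: ŷ = 2 + 0.4·11 = 6.4; e = 3.4 − 6.4 = -3
x=13: ŷ = 2 + 0.4·13 = 7.2; e = 9.2 − 7.2 = 2
x=15: ŷ = 2 + 0.4·15 = 8; e = 13 − 8 = 5
x=17: ŷ = 2 + 0.4·17 = 8.8; e = 4.8 − 8.8 = -4
Largest |e| is 5 at x = 15, residual 5.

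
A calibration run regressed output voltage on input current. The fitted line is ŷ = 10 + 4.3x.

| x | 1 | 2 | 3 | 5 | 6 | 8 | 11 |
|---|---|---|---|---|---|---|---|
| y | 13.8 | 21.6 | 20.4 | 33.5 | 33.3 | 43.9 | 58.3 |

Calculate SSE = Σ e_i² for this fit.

x=1: ŷ = 10 + 4.3·1 = 14.3; e = 13.8 − 14.3 = -0.5
x=2: ŷ = 10 + 4.3·2 = 18.6; e = 21.6 − 18.6 = 3
x=3: ŷ = 10 + 4.3·3 = 22.9; e = 20.4 − 22.9 = -2.5
x=5: ŷ = 10 + 4.3·5 = 31.5; e = 33.5 − 31.5 = 2
x=6: ŷ = 10 + 4.3·6 = 35.8; e = 33.3 − 35.8 = -2.5
x=8: ŷ = 10 + 4.3·8 = 44.4; e = 43.9 − 44.4 = -0.5
x=11: ŷ = 10 + 4.3·11 = 57.3; e = 58.3 − 57.3 = 1
SSE = 0.25 + 9 + 6.25 + 4 + 6.25 + 0.25 + 1 = 27

SSE = 27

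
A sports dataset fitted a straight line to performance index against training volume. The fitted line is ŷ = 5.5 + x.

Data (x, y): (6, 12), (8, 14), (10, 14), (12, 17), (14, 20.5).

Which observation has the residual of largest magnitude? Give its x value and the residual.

x=6: ŷ = 5.5 + 6 = 11.5; e = 12 − 11.5 = 0.5
x=8: ŷ = 5.5 + 8 = 13.5; e = 14 − 13.5 = 0.5
x=10: ŷ = 5.5 + 10 = 15.5; e = 14 − 15.5 = -1.5
x=12: ŷ = 5.5 + 12 = 17.5; e = 17 − 17.5 = -0.5
x=14: ŷ = 5.5 + 14 = 19.5; e = 20.5 − 19.5 = 1
Largest |e| is 1.5 at x = 10, residual -1.5.

x = 10, e = -1.5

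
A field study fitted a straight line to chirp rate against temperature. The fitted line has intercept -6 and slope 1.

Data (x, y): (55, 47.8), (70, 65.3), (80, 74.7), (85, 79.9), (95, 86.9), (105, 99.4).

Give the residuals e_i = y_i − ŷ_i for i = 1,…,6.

-1.2, 1.3, 0.7, 0.9, -2.1, 0.4

x=55: ŷ = -6 + 55 = 49; e = 47.8 − 49 = -1.2
x=70: ŷ = -6 + 70 = 64; e = 65.3 − 64 = 1.3
x=80: ŷ = -6 + 80 = 74; e = 74.7 − 74 = 0.7
x=85: ŷ = -6 + 85 = 79; e = 79.9 − 79 = 0.9
x=95: ŷ = -6 + 95 = 89; e = 86.9 − 89 = -2.1
x=105: ŷ = -6 + 105 = 99; e = 99.4 − 99 = 0.4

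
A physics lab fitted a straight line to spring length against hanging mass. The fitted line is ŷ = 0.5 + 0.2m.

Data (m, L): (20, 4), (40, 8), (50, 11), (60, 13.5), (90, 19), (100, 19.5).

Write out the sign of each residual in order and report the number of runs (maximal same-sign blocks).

m=20: ŷ = 0.5 + 0.2·20 = 4.5; r = 4 − 4.5 = -0.5
m=40: ŷ = 0.5 + 0.2·40 = 8.5; r = 8 − 8.5 = -0.5
m=50: ŷ = 0.5 + 0.2·50 = 10.5; r = 11 − 10.5 = 0.5
m=60: ŷ = 0.5 + 0.2·60 = 12.5; r = 13.5 − 12.5 = 1
m=90: ŷ = 0.5 + 0.2·90 = 18.5; r = 19 − 18.5 = 0.5
m=100: ŷ = 0.5 + 0.2·100 = 20.5; r = 19.5 − 20.5 = -1
Signs: − − + + + −
Runs: −×2, +×3, −×1 → 3

3 runs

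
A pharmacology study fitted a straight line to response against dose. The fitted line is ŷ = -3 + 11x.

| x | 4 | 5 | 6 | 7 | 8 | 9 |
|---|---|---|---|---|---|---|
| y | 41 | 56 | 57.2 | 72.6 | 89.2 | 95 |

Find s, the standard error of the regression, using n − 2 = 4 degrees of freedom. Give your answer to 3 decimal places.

s = 4.190

x=4: ŷ = -3 + 11·4 = 41; e = 41 − 41 = 0
x=5: ŷ = -3 + 11·5 = 52; e = 56 − 52 = 4
x=6: ŷ = -3 + 11·6 = 63; e = 57.2 − 63 = -5.8
x=7: ŷ = -3 + 11·7 = 74; e = 72.6 − 74 = -1.4
x=8: ŷ = -3 + 11·8 = 85; e = 89.2 − 85 = 4.2
x=9: ŷ = -3 + 11·9 = 96; e = 95 − 96 = -1
SSE = 0 + 16 + 33.64 + 1.96 + 17.64 + 1 = 70.24
s = √(70.24/4) = √17.56 ≈ 4.190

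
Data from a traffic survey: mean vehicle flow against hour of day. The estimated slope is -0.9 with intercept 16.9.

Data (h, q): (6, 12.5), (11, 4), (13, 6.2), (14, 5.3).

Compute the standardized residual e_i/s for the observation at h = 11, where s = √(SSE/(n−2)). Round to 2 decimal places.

-1.22

h=6: ŷ = 16.9 − 0.9·6 = 11.5; e = 12.5 − 11.5 = 1
h=11: ŷ = 16.9 − 0.9·11 = 7; e = 4 − 7 = -3
h=13: ŷ = 16.9 − 0.9·13 = 5.2; e = 6.2 − 5.2 = 1
h=14: ŷ = 16.9 − 0.9·14 = 4.3; e = 5.3 − 4.3 = 1
SSE = 1 + 9 + 1 + 1 = 12
s = √(12/2) = 2.44949
e/s = -3 / 2.44949 = -1.22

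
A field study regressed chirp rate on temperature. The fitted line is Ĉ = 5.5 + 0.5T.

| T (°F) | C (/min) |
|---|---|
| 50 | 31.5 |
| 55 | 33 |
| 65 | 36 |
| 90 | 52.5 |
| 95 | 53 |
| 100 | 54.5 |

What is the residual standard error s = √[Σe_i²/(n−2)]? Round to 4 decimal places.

s = 1.5811

T=50: Ĉ = 5.5 + 0.5·50 = 30.5; e = 31.5 − 30.5 = 1
T=55: Ĉ = 5.5 + 0.5·55 = 33; e = 33 − 33 = 0
T=65: Ĉ = 5.5 + 0.5·65 = 38; e = 36 − 38 = -2
T=90: Ĉ = 5.5 + 0.5·90 = 50.5; e = 52.5 − 50.5 = 2
T=95: Ĉ = 5.5 + 0.5·95 = 53; e = 53 − 53 = 0
T=100: Ĉ = 5.5 + 0.5·100 = 55.5; e = 54.5 − 55.5 = -1
SSE = 1 + 0 + 4 + 4 + 0 + 1 = 10
s = √(10/4) = √2.5 ≈ 1.5811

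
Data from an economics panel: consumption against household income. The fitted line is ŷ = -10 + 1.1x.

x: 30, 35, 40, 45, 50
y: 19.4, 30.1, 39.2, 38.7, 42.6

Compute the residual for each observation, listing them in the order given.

x=30: ŷ = -10 + 1.1·30 = 23; r = 19.4 − 23 = -3.6
x=35: ŷ = -10 + 1.1·35 = 28.5; r = 30.1 − 28.5 = 1.6
x=40: ŷ = -10 + 1.1·40 = 34; r = 39.2 − 34 = 5.2
x=45: ŷ = -10 + 1.1·45 = 39.5; r = 38.7 − 39.5 = -0.8
x=50: ŷ = -10 + 1.1·50 = 45; r = 42.6 − 45 = -2.4

-3.6, 1.6, 5.2, -0.8, -2.4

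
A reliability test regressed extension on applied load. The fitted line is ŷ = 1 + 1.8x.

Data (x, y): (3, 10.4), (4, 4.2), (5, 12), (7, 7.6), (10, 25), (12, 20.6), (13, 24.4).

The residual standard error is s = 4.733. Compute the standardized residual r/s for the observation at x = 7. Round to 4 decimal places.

ŷ = 1 + 1.8·7 = 13.6
r = 7.6 − 13.6 = -6
r/s = -6 / 4.733 = -1.2677

-1.2677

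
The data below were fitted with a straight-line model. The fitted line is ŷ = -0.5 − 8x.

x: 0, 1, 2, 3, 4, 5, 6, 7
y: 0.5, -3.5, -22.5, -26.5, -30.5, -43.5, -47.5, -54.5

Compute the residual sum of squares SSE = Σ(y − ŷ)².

x=0: ŷ = -0.5 − 8·0 = -0.5; r = 0.5 − (-0.5) = 1
x=1: ŷ = -0.5 − 8·1 = -8.5; r = -3.5 − (-8.5) = 5
x=2: ŷ = -0.5 − 8·2 = -16.5; r = -22.5 − (-16.5) = -6
x=3: ŷ = -0.5 − 8·3 = -24.5; r = -26.5 − (-24.5) = -2
x=4: ŷ = -0.5 − 8·4 = -32.5; r = -30.5 − (-32.5) = 2
x=5: ŷ = -0.5 − 8·5 = -40.5; r = -43.5 − (-40.5) = -3
x=6: ŷ = -0.5 − 8·6 = -48.5; r = -47.5 − (-48.5) = 1
x=7: ŷ = -0.5 − 8·7 = -56.5; r = -54.5 − (-56.5) = 2
SSE = 1 + 25 + 36 + 4 + 4 + 9 + 1 + 4 = 84

SSE = 84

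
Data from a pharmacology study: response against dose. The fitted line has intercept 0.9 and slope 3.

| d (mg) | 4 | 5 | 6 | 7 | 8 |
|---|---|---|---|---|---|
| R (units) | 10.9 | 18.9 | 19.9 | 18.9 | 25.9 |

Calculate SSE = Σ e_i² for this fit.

d=4: R̂ = 0.9 + 3·4 = 12.9; e = 10.9 − 12.9 = -2
d=5: R̂ = 0.9 + 3·5 = 15.9; e = 18.9 − 15.9 = 3
d=6: R̂ = 0.9 + 3·6 = 18.9; e = 19.9 − 18.9 = 1
d=7: R̂ = 0.9 + 3·7 = 21.9; e = 18.9 − 21.9 = -3
d=8: R̂ = 0.9 + 3·8 = 24.9; e = 25.9 − 24.9 = 1
SSE = 4 + 9 + 1 + 9 + 1 = 24

SSE = 24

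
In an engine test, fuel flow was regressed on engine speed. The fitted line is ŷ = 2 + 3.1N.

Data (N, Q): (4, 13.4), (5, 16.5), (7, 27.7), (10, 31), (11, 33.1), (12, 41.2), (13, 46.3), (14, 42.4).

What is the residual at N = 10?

r = -2

ŷ = 2 + 3.1·10 = 33
r = 31 − 33 = -2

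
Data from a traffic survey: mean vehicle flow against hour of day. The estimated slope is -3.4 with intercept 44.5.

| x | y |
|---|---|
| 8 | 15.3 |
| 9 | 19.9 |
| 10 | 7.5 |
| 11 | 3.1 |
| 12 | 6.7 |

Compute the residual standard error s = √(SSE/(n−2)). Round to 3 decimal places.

s = 4.967

x=8: ŷ = 44.5 − 3.4·8 = 17.3; e = 15.3 − 17.3 = -2
x=9: ŷ = 44.5 − 3.4·9 = 13.9; e = 19.9 − 13.9 = 6
x=10: ŷ = 44.5 − 3.4·10 = 10.5; e = 7.5 − 10.5 = -3
x=11: ŷ = 44.5 − 3.4·11 = 7.1; e = 3.1 − 7.1 = -4
x=12: ŷ = 44.5 − 3.4·12 = 3.7; e = 6.7 − 3.7 = 3
SSE = 4 + 36 + 9 + 16 + 9 = 74
s = √(74/3) = √24.6667 ≈ 4.967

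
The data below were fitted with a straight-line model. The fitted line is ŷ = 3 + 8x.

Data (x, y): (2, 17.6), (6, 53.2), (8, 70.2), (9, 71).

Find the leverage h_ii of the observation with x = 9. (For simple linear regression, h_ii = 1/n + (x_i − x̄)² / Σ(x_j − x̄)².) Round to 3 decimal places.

h = 0.513

x̄ = (2 + 6 + 8 + 9)/4 = 6.25
Σ(x − x̄)² = 18.0625 + 0.0625 + 3.0625 + 7.5625 = 28.75
h = 1/4 + (2.75)²/28.75 = 0.25 + 0.263043 = 0.513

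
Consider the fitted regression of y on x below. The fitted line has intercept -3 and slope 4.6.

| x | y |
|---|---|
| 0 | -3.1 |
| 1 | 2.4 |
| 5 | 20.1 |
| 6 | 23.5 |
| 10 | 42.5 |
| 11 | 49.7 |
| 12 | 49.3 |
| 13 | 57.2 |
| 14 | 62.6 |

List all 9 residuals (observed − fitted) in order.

x=0: ŷ = -3 + 4.6·0 = -3; e = -3.1 − (-3) = -0.1
x=1: ŷ = -3 + 4.6·1 = 1.6; e = 2.4 − 1.6 = 0.8
x=5: ŷ = -3 + 4.6·5 = 20; e = 20.1 − 20 = 0.1
x=6: ŷ = -3 + 4.6·6 = 24.6; e = 23.5 − 24.6 = -1.1
x=10: ŷ = -3 + 4.6·10 = 43; e = 42.5 − 43 = -0.5
x=11: ŷ = -3 + 4.6·11 = 47.6; e = 49.7 − 47.6 = 2.1
x=12: ŷ = -3 + 4.6·12 = 52.2; e = 49.3 − 52.2 = -2.9
x=13: ŷ = -3 + 4.6·13 = 56.8; e = 57.2 − 56.8 = 0.4
x=14: ŷ = -3 + 4.6·14 = 61.4; e = 62.6 − 61.4 = 1.2

-0.1, 0.8, 0.1, -1.1, -0.5, 2.1, -2.9, 0.4, 1.2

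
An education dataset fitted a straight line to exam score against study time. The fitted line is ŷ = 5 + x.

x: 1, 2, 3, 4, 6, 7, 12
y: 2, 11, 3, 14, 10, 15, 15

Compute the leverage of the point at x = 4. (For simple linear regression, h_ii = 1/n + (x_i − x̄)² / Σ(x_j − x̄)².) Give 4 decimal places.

x̄ = (1 + 2 + 3 + 4 + 6 + 7 + 12)/7 = 5
Σ(x − x̄)² = 16 + 9 + 4 + 1 + 1 + 4 + 49 = 84
h = 1/7 + (-1)²/84 = 0.142857 + 0.0119048 = 0.1548

h = 0.1548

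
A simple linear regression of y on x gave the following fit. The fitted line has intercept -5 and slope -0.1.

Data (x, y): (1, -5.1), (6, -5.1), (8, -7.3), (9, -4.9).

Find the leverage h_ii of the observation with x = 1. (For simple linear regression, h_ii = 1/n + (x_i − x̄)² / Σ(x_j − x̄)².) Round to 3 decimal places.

x̄ = (1 + 6 + 8 + 9)/4 = 6
Σ(x − x̄)² = 25 + 0 + 4 + 9 = 38
h = 1/4 + (-5)²/38 = 0.25 + 0.657895 = 0.908

h = 0.908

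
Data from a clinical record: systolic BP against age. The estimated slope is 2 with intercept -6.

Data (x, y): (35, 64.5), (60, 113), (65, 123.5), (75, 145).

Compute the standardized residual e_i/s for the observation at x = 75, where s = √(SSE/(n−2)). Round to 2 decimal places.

0.89

x=35: ŷ = -6 + 2·35 = 64; e = 64.5 − 64 = 0.5
x=60: ŷ = -6 + 2·60 = 114; e = 113 − 114 = -1
x=65: ŷ = -6 + 2·65 = 124; e = 123.5 − 124 = -0.5
x=75: ŷ = -6 + 2·75 = 144; e = 145 − 144 = 1
SSE = 0.25 + 1 + 0.25 + 1 = 2.5
s = √(2.5/2) = 1.11803
e/s = 1 / 1.11803 = 0.89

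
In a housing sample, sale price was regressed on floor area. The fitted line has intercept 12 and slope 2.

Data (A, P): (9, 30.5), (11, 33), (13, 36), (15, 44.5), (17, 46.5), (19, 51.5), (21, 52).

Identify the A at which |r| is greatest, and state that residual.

A=9: ŷ = 12 + 2·9 = 30; r = 30.5 − 30 = 0.5
A=11: ŷ = 12 + 2·11 = 34; r = 33 − 34 = -1
A=13: ŷ = 12 + 2·13 = 38; r = 36 − 38 = -2
A=15: ŷ = 12 + 2·15 = 42; r = 44.5 − 42 = 2.5
A=17: ŷ = 12 + 2·17 = 46; r = 46.5 − 46 = 0.5
A=19: ŷ = 12 + 2·19 = 50; r = 51.5 − 50 = 1.5
A=21: ŷ = 12 + 2·21 = 54; r = 52 − 54 = -2
Largest |r| is 2.5 at A = 15, residual 2.5.

A = 15, r = 2.5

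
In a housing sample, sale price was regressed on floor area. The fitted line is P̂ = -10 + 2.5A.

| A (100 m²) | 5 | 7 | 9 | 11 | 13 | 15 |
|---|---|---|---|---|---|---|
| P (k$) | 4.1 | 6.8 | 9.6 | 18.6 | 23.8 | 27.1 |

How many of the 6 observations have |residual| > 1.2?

3

A=5: P̂ = -10 + 2.5·5 = 2.5; e = 4.1 − 2.5 = 1.6
A=7: P̂ = -10 + 2.5·7 = 7.5; e = 6.8 − 7.5 = -0.7
A=9: P̂ = -10 + 2.5·9 = 12.5; e = 9.6 − 12.5 = -2.9
A=11: P̂ = -10 + 2.5·11 = 17.5; e = 18.6 − 17.5 = 1.1
A=13: P̂ = -10 + 2.5·13 = 22.5; e = 23.8 − 22.5 = 1.3
A=15: P̂ = -10 + 2.5·15 = 27.5; e = 27.1 − 27.5 = -0.4
|e| > 1.2: A=5 (|e|=1.6), A=9 (|e|=2.9), A=13 (|e|=1.3) → 3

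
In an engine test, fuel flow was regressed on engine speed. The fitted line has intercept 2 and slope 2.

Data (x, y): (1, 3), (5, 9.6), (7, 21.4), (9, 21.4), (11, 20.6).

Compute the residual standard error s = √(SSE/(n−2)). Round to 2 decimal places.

s = 4.06

x=1: ŷ = 2 + 2·1 = 4; e = 3 − 4 = -1
x=5: ŷ = 2 + 2·5 = 12; e = 9.6 − 12 = -2.4
x=7: ŷ = 2 + 2·7 = 16; e = 21.4 − 16 = 5.4
x=9: ŷ = 2 + 2·9 = 20; e = 21.4 − 20 = 1.4
x=11: ŷ = 2 + 2·11 = 24; e = 20.6 − 24 = -3.4
SSE = 1 + 5.76 + 29.16 + 1.96 + 11.56 = 49.44
s = √(49.44/3) = √16.48 ≈ 4.06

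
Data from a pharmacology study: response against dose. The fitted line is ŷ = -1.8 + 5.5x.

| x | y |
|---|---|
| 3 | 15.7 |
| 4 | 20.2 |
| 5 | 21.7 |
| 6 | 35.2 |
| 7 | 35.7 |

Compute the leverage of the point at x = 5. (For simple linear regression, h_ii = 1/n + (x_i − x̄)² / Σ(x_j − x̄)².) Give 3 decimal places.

h = 0.200

x̄ = (3 + 4 + 5 + 6 + 7)/5 = 5
Σ(x − x̄)² = 4 + 1 + 0 + 1 + 4 = 10
h = 1/5 + (0)²/10 = 0.2 + 0 = 0.200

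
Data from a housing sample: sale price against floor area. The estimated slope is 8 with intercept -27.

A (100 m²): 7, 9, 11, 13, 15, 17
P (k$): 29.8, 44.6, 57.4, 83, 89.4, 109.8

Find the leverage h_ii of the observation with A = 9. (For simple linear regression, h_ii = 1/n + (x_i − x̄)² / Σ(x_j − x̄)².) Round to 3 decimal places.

Ā = (7 + 9 + 11 + 13 + 15 + 17)/6 = 12
Σ(A − Ā)² = 25 + 9 + 1 + 1 + 9 + 25 = 70
h = 1/6 + (-3)²/70 = 0.166667 + 0.128571 = 0.295

h = 0.295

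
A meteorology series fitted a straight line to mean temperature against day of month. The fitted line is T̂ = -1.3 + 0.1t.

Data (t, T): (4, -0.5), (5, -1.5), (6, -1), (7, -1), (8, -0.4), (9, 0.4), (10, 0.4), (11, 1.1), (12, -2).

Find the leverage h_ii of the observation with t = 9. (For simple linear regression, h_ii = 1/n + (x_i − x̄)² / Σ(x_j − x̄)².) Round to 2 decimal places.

t̄ = (4 + 5 + 6 + 7 + 8 + 9 + 10 + 11 + 12)/9 = 8
Σ(t − t̄)² = 16 + 9 + 4 + 1 + 0 + 1 + 4 + 9 + 16 = 60
h = 1/9 + (1)²/60 = 0.111111 + 0.0166667 = 0.13

h = 0.13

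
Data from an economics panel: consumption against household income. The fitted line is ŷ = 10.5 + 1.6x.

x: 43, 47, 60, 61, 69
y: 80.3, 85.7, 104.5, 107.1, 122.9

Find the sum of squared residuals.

SSE = 10

x=43: ŷ = 10.5 + 1.6·43 = 79.3; r = 80.3 − 79.3 = 1
x=47: ŷ = 10.5 + 1.6·47 = 85.7; r = 85.7 − 85.7 = 0
x=60: ŷ = 10.5 + 1.6·60 = 106.5; r = 104.5 − 106.5 = -2
x=61: ŷ = 10.5 + 1.6·61 = 108.1; r = 107.1 − 108.1 = -1
x=69: ŷ = 10.5 + 1.6·69 = 120.9; r = 122.9 − 120.9 = 2
SSE = 1 + 0 + 4 + 1 + 4 = 10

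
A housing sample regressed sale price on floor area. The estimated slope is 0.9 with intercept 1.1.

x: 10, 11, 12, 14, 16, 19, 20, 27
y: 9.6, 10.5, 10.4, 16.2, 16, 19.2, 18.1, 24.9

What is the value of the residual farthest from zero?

x=10: ŷ = 1.1 + 0.9·10 = 10.1; e = 9.6 − 10.1 = -0.5
x=11: ŷ = 1.1 + 0.9·11 = 11; e = 10.5 − 11 = -0.5
x=12: ŷ = 1.1 + 0.9·12 = 11.9; e = 10.4 − 11.9 = -1.5
x=14: ŷ = 1.1 + 0.9·14 = 13.7; e = 16.2 − 13.7 = 2.5
x=16: ŷ = 1.1 + 0.9·16 = 15.5; e = 16 − 15.5 = 0.5
x=19: ŷ = 1.1 + 0.9·19 = 18.2; e = 19.2 − 18.2 = 1
x=20: ŷ = 1.1 + 0.9·20 = 19.1; e = 18.1 − 19.1 = -1
x=27: ŷ = 1.1 + 0.9·27 = 25.4; e = 24.9 − 25.4 = -0.5
Largest |e| is 2.5 at x = 14, residual 2.5.

e = 2.5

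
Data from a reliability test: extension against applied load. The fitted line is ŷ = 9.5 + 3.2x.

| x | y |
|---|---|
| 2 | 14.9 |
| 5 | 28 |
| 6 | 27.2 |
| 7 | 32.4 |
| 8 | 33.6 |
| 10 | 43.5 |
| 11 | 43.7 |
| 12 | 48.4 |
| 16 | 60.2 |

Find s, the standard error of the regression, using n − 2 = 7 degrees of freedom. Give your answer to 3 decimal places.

s = 1.581

x=2: ŷ = 9.5 + 3.2·2 = 15.9; e = 14.9 − 15.9 = -1
x=5: ŷ = 9.5 + 3.2·5 = 25.5; e = 28 − 25.5 = 2.5
x=6: ŷ = 9.5 + 3.2·6 = 28.7; e = 27.2 − 28.7 = -1.5
x=7: ŷ = 9.5 + 3.2·7 = 31.9; e = 32.4 − 31.9 = 0.5
x=8: ŷ = 9.5 + 3.2·8 = 35.1; e = 33.6 − 35.1 = -1.5
x=10: ŷ = 9.5 + 3.2·10 = 41.5; e = 43.5 − 41.5 = 2
x=11: ŷ = 9.5 + 3.2·11 = 44.7; e = 43.7 − 44.7 = -1
x=12: ŷ = 9.5 + 3.2·12 = 47.9; e = 48.4 − 47.9 = 0.5
x=16: ŷ = 9.5 + 3.2·16 = 60.7; e = 60.2 − 60.7 = -0.5
SSE = 1 + 6.25 + 2.25 + 0.25 + 2.25 + 4 + 1 + 0.25 + 0.25 = 17.5
s = √(17.5/7) = √2.5 ≈ 1.581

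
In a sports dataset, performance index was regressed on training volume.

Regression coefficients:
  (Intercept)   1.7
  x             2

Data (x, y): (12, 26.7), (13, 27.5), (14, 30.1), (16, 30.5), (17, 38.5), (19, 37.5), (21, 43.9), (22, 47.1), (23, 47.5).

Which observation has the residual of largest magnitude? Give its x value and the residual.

x = 16, e = -3.2

x=12: ŷ = 1.7 + 2·12 = 25.7; e = 26.7 − 25.7 = 1
x=13: ŷ = 1.7 + 2·13 = 27.7; e = 27.5 − 27.7 = -0.2
x=14: ŷ = 1.7 + 2·14 = 29.7; e = 30.1 − 29.7 = 0.4
x=16: ŷ = 1.7 + 2·16 = 33.7; e = 30.5 − 33.7 = -3.2
x=17: ŷ = 1.7 + 2·17 = 35.7; e = 38.5 − 35.7 = 2.8
x=19: ŷ = 1.7 + 2·19 = 39.7; e = 37.5 − 39.7 = -2.2
x=21: ŷ = 1.7 + 2·21 = 43.7; e = 43.9 − 43.7 = 0.2
x=22: ŷ = 1.7 + 2·22 = 45.7; e = 47.1 − 45.7 = 1.4
x=23: ŷ = 1.7 + 2·23 = 47.7; e = 47.5 − 47.7 = -0.2
Largest |e| is 3.2 at x = 16, residual -3.2.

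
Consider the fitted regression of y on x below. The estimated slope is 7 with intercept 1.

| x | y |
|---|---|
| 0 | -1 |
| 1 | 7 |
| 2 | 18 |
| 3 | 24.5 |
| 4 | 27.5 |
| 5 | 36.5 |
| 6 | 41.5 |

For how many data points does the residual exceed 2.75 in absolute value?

1

x=0: ŷ = 1 + 7·0 = 1; r = -1 − 1 = -2
x=1: ŷ = 1 + 7·1 = 8; r = 7 − 8 = -1
x=2: ŷ = 1 + 7·2 = 15; r = 18 − 15 = 3
x=3: ŷ = 1 + 7·3 = 22; r = 24.5 − 22 = 2.5
x=4: ŷ = 1 + 7·4 = 29; r = 27.5 − 29 = -1.5
x=5: ŷ = 1 + 7·5 = 36; r = 36.5 − 36 = 0.5
x=6: ŷ = 1 + 7·6 = 43; r = 41.5 − 43 = -1.5
|r| > 2.75: x=2 (|r|=3) → 1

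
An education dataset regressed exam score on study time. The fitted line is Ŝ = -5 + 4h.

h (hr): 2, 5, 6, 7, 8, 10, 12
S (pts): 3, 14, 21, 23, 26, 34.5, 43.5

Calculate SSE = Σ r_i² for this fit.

h=2: Ŝ = -5 + 4·2 = 3; r = 3 − 3 = 0
h=5: Ŝ = -5 + 4·5 = 15; r = 14 − 15 = -1
h=6: Ŝ = -5 + 4·6 = 19; r = 21 − 19 = 2
h=7: Ŝ = -5 + 4·7 = 23; r = 23 − 23 = 0
h=8: Ŝ = -5 + 4·8 = 27; r = 26 − 27 = -1
h=10: Ŝ = -5 + 4·10 = 35; r = 34.5 − 35 = -0.5
h=12: Ŝ = -5 + 4·12 = 43; r = 43.5 − 43 = 0.5
SSE = 0 + 1 + 4 + 0 + 1 + 0.25 + 0.25 = 6.5

SSE = 6.5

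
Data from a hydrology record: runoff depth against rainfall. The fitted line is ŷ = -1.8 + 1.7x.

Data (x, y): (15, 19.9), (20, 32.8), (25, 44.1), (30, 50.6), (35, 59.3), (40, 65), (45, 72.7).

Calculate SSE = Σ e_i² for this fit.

SSE = 36.32

x=15: ŷ = -1.8 + 1.7·15 = 23.7; e = 19.9 − 23.7 = -3.8
x=20: ŷ = -1.8 + 1.7·20 = 32.2; e = 32.8 − 32.2 = 0.6
x=25: ŷ = -1.8 + 1.7·25 = 40.7; e = 44.1 − 40.7 = 3.4
x=30: ŷ = -1.8 + 1.7·30 = 49.2; e = 50.6 − 49.2 = 1.4
x=35: ŷ = -1.8 + 1.7·35 = 57.7; e = 59.3 − 57.7 = 1.6
x=40: ŷ = -1.8 + 1.7·40 = 66.2; e = 65 − 66.2 = -1.2
x=45: ŷ = -1.8 + 1.7·45 = 74.7; e = 72.7 − 74.7 = -2
SSE = 14.44 + 0.36 + 11.56 + 1.96 + 2.56 + 1.44 + 4 = 36.32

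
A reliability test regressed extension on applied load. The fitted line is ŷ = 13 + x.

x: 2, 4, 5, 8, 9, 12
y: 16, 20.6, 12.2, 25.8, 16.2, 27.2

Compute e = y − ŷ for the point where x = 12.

ŷ = 13 + 12 = 25
e = 27.2 − 25 = 2.2

e = 2.2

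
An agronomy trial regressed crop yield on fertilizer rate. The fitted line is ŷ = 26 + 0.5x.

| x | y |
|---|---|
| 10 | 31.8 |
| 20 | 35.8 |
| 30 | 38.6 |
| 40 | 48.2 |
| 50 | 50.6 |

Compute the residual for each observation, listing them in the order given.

0.8, -0.2, -2.4, 2.2, -0.4

x=10: ŷ = 26 + 0.5·10 = 31; e = 31.8 − 31 = 0.8
x=20: ŷ = 26 + 0.5·20 = 36; e = 35.8 − 36 = -0.2
x=30: ŷ = 26 + 0.5·30 = 41; e = 38.6 − 41 = -2.4
x=40: ŷ = 26 + 0.5·40 = 46; e = 48.2 − 46 = 2.2
x=50: ŷ = 26 + 0.5·50 = 51; e = 50.6 − 51 = -0.4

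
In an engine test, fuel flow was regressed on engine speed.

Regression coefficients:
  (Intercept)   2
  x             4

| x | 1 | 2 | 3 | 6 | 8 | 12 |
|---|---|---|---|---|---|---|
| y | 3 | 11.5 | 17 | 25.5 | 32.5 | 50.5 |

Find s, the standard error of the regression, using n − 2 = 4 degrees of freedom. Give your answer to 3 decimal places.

x=1: ŷ = 2 + 4·1 = 6; r = 3 − 6 = -3
x=2: ŷ = 2 + 4·2 = 10; r = 11.5 − 10 = 1.5
x=3: ŷ = 2 + 4·3 = 14; r = 17 − 14 = 3
x=6: ŷ = 2 + 4·6 = 26; r = 25.5 − 26 = -0.5
x=8: ŷ = 2 + 4·8 = 34; r = 32.5 − 34 = -1.5
x=12: ŷ = 2 + 4·12 = 50; r = 50.5 − 50 = 0.5
SSE = 9 + 2.25 + 9 + 0.25 + 2.25 + 0.25 = 23
s = √(23/4) = √5.75 ≈ 2.398

s = 2.398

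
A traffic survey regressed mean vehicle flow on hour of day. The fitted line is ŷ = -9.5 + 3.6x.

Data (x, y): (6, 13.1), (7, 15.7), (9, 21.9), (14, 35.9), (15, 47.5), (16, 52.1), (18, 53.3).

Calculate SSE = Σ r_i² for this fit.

SSE = 56

x=6: ŷ = -9.5 + 3.6·6 = 12.1; r = 13.1 − 12.1 = 1
x=7: ŷ = -9.5 + 3.6·7 = 15.7; r = 15.7 − 15.7 = 0
x=9: ŷ = -9.5 + 3.6·9 = 22.9; r = 21.9 − 22.9 = -1
x=14: ŷ = -9.5 + 3.6·14 = 40.9; r = 35.9 − 40.9 = -5
x=15: ŷ = -9.5 + 3.6·15 = 44.5; r = 47.5 − 44.5 = 3
x=16: ŷ = -9.5 + 3.6·16 = 48.1; r = 52.1 − 48.1 = 4
x=18: ŷ = -9.5 + 3.6·18 = 55.3; r = 53.3 − 55.3 = -2
SSE = 1 + 0 + 1 + 25 + 9 + 16 + 4 = 56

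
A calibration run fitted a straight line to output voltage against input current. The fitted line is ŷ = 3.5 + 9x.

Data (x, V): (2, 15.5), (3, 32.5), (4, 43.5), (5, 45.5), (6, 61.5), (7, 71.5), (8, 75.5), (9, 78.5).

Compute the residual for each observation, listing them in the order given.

-6, 2, 4, -3, 4, 5, 0, -6

x=2: ŷ = 3.5 + 9·2 = 21.5; r = 15.5 − 21.5 = -6
x=3: ŷ = 3.5 + 9·3 = 30.5; r = 32.5 − 30.5 = 2
x=4: ŷ = 3.5 + 9·4 = 39.5; r = 43.5 − 39.5 = 4
x=5: ŷ = 3.5 + 9·5 = 48.5; r = 45.5 − 48.5 = -3
x=6: ŷ = 3.5 + 9·6 = 57.5; r = 61.5 − 57.5 = 4
x=7: ŷ = 3.5 + 9·7 = 66.5; r = 71.5 − 66.5 = 5
x=8: ŷ = 3.5 + 9·8 = 75.5; r = 75.5 − 75.5 = 0
x=9: ŷ = 3.5 + 9·9 = 84.5; r = 78.5 − 84.5 = -6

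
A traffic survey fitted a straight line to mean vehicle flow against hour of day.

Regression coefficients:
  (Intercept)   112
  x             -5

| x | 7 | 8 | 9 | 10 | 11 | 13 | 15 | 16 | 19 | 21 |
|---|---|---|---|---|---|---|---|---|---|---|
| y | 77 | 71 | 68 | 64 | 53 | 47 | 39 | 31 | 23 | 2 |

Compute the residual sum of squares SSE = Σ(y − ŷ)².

SSE = 88

x=7: ŷ = 112 − 5·7 = 77; e = 77 − 77 = 0
x=8: ŷ = 112 − 5·8 = 72; e = 71 − 72 = -1
x=9: ŷ = 112 − 5·9 = 67; e = 68 − 67 = 1
x=10: ŷ = 112 − 5·10 = 62; e = 64 − 62 = 2
x=11: ŷ = 112 − 5·11 = 57; e = 53 − 57 = -4
x=13: ŷ = 112 − 5·13 = 47; e = 47 − 47 = 0
x=15: ŷ = 112 − 5·15 = 37; e = 39 − 37 = 2
x=16: ŷ = 112 − 5·16 = 32; e = 31 − 32 = -1
x=19: ŷ = 112 − 5·19 = 17; e = 23 − 17 = 6
x=21: ŷ = 112 − 5·21 = 7; e = 2 − 7 = -5
SSE = 0 + 1 + 1 + 4 + 16 + 0 + 4 + 1 + 36 + 25 = 88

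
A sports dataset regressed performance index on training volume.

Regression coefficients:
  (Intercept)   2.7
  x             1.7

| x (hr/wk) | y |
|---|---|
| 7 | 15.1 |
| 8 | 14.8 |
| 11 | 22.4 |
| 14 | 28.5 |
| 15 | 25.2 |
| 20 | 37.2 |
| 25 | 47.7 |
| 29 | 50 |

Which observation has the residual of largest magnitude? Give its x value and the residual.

x=7: ŷ = 2.7 + 1.7·7 = 14.6; e = 15.1 − 14.6 = 0.5
x=8: ŷ = 2.7 + 1.7·8 = 16.3; e = 14.8 − 16.3 = -1.5
x=11: ŷ = 2.7 + 1.7·11 = 21.4; e = 22.4 − 21.4 = 1
x=14: ŷ = 2.7 + 1.7·14 = 26.5; e = 28.5 − 26.5 = 2
x=15: ŷ = 2.7 + 1.7·15 = 28.2; e = 25.2 − 28.2 = -3
x=20: ŷ = 2.7 + 1.7·20 = 36.7; e = 37.2 − 36.7 = 0.5
x=25: ŷ = 2.7 + 1.7·25 = 45.2; e = 47.7 − 45.2 = 2.5
x=29: ŷ = 2.7 + 1.7·29 = 52; e = 50 − 52 = -2
Largest |e| is 3 at x = 15, residual -3.

x = 15, e = -3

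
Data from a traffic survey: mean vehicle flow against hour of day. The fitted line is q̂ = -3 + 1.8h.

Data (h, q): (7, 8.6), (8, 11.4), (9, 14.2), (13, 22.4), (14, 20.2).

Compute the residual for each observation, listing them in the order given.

h=7: q̂ = -3 + 1.8·7 = 9.6; r = 8.6 − 9.6 = -1
h=8: q̂ = -3 + 1.8·8 = 11.4; r = 11.4 − 11.4 = 0
h=9: q̂ = -3 + 1.8·9 = 13.2; r = 14.2 − 13.2 = 1
h=13: q̂ = -3 + 1.8·13 = 20.4; r = 22.4 − 20.4 = 2
h=14: q̂ = -3 + 1.8·14 = 22.2; r = 20.2 − 22.2 = -2

-1, 0, 1, 2, -2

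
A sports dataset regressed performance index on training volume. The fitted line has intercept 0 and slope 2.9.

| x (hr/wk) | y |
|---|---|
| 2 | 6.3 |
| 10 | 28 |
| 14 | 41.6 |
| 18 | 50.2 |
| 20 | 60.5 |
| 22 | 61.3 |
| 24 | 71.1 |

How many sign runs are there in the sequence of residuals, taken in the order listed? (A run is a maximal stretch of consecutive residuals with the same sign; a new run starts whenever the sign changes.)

x=2: ŷ = 2.9·2 = 5.8; r = 6.3 − 5.8 = 0.5
x=10: ŷ = 2.9·10 = 29; r = 28 − 29 = -1
x=14: ŷ = 2.9·14 = 40.6; r = 41.6 − 40.6 = 1
x=18: ŷ = 2.9·18 = 52.2; r = 50.2 − 52.2 = -2
x=20: ŷ = 2.9·20 = 58; r = 60.5 − 58 = 2.5
x=22: ŷ = 2.9·22 = 63.8; r = 61.3 − 63.8 = -2.5
x=24: ŷ = 2.9·24 = 69.6; r = 71.1 − 69.6 = 1.5
Signs: + − + − + − +
Runs: +×1, −×1, +×1, −×1, +×1, −×1, +×1 → 7

7 runs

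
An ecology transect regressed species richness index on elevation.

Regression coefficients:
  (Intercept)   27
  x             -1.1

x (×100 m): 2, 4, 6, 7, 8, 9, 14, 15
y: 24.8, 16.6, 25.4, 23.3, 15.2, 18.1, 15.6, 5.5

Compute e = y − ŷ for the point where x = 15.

ŷ = 27 − 1.1·15 = 10.5
e = 5.5 − 10.5 = -5

e = -5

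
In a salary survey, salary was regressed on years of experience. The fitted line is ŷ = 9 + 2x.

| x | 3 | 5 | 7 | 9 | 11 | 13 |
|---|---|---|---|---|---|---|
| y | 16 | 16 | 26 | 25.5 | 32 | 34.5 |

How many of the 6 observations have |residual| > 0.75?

5

x=3: ŷ = 9 + 2·3 = 15; e = 16 − 15 = 1
x=5: ŷ = 9 + 2·5 = 19; e = 16 − 19 = -3
x=7: ŷ = 9 + 2·7 = 23; e = 26 − 23 = 3
x=9: ŷ = 9 + 2·9 = 27; e = 25.5 − 27 = -1.5
x=11: ŷ = 9 + 2·11 = 31; e = 32 − 31 = 1
x=13: ŷ = 9 + 2·13 = 35; e = 34.5 − 35 = -0.5
|e| > 0.75: x=3 (|e|=1), x=5 (|e|=3), x=7 (|e|=3), x=9 (|e|=1.5), x=11 (|e|=1) → 5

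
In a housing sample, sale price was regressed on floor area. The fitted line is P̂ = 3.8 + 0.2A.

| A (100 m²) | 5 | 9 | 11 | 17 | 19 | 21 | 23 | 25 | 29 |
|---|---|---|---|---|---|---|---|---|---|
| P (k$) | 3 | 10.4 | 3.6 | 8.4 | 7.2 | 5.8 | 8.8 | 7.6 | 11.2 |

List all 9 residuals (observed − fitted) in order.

-1.8, 4.8, -2.4, 1.2, -0.4, -2.2, 0.4, -1.2, 1.6

A=5: P̂ = 3.8 + 0.2·5 = 4.8; r = 3 − 4.8 = -1.8
A=9: P̂ = 3.8 + 0.2·9 = 5.6; r = 10.4 − 5.6 = 4.8
A=11: P̂ = 3.8 + 0.2·11 = 6; r = 3.6 − 6 = -2.4
A=17: P̂ = 3.8 + 0.2·17 = 7.2; r = 8.4 − 7.2 = 1.2
A=19: P̂ = 3.8 + 0.2·19 = 7.6; r = 7.2 − 7.6 = -0.4
A=21: P̂ = 3.8 + 0.2·21 = 8; r = 5.8 − 8 = -2.2
A=23: P̂ = 3.8 + 0.2·23 = 8.4; r = 8.8 − 8.4 = 0.4
A=25: P̂ = 3.8 + 0.2·25 = 8.8; r = 7.6 − 8.8 = -1.2
A=29: P̂ = 3.8 + 0.2·29 = 9.6; r = 11.2 − 9.6 = 1.6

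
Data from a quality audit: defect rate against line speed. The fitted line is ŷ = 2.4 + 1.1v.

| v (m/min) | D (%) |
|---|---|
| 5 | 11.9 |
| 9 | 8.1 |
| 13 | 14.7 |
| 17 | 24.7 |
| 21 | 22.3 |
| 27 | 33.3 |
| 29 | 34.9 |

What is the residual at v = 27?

ŷ = 2.4 + 1.1·27 = 32.1
e = 33.3 − 32.1 = 1.2

e = 1.2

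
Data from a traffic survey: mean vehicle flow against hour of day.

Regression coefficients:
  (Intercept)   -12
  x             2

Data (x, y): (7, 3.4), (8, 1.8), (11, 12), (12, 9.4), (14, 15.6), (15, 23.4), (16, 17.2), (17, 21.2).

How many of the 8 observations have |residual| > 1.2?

6

x=7: ŷ = -12 + 2·7 = 2; e = 3.4 − 2 = 1.4
x=8: ŷ = -12 + 2·8 = 4; e = 1.8 − 4 = -2.2
x=11: ŷ = -12 + 2·11 = 10; e = 12 − 10 = 2
x=12: ŷ = -12 + 2·12 = 12; e = 9.4 − 12 = -2.6
x=14: ŷ = -12 + 2·14 = 16; e = 15.6 − 16 = -0.4
x=15: ŷ = -12 + 2·15 = 18; e = 23.4 − 18 = 5.4
x=16: ŷ = -12 + 2·16 = 20; e = 17.2 − 20 = -2.8
x=17: ŷ = -12 + 2·17 = 22; e = 21.2 − 22 = -0.8
|e| > 1.2: x=7 (|e|=1.4), x=8 (|e|=2.2), x=11 (|e|=2), x=12 (|e|=2.6), x=15 (|e|=5.4), x=16 (|e|=2.8) → 6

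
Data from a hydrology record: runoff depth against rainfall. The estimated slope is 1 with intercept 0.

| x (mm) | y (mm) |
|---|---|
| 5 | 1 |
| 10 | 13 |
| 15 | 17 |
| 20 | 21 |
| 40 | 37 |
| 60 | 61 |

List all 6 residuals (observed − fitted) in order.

x=5: ŷ = 5 = 5; r = 1 − 5 = -4
x=10: ŷ = 10 = 10; r = 13 − 10 = 3
x=15: ŷ = 15 = 15; r = 17 − 15 = 2
x=20: ŷ = 20 = 20; r = 21 − 20 = 1
x=40: ŷ = 40 = 40; r = 37 − 40 = -3
x=60: ŷ = 60 = 60; r = 61 − 60 = 1

-4, 3, 2, 1, -3, 1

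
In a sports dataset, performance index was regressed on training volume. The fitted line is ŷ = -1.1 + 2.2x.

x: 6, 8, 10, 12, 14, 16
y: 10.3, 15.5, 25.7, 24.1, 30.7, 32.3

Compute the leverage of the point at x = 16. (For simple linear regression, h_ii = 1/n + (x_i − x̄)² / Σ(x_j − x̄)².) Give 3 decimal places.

h = 0.524

x̄ = (6 + 8 + 10 + 12 + 14 + 16)/6 = 11
Σ(x − x̄)² = 25 + 9 + 1 + 1 + 9 + 25 = 70
h = 1/6 + (5)²/70 = 0.166667 + 0.357143 = 0.524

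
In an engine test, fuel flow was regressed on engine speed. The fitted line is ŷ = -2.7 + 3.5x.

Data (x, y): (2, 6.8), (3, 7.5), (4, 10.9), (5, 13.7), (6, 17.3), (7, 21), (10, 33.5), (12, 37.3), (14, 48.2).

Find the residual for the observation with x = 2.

e = 2.5

ŷ = -2.7 + 3.5·2 = 4.3
e = 6.8 − 4.3 = 2.5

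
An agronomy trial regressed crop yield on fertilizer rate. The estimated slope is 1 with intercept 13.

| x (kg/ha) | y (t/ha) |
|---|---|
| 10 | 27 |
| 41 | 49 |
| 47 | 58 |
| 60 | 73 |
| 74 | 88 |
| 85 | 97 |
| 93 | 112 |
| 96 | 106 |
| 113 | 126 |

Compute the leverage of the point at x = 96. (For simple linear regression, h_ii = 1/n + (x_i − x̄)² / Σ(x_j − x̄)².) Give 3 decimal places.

h = 0.200

x̄ = (10 + 41 + 47 + 60 + 74 + 85 + 93 + 96 + 113)/9 = 68.7778
Σ(x − x̄)² = 3454.83 + 771.605 + 474.272 + 77.0494 + 27.2716 + 263.16 + 586.716 + 741.049 + 1955.6 = 8351.56
h = 1/9 + (27.2222)²/8351.56 = 0.111111 + 0.0887319 = 0.200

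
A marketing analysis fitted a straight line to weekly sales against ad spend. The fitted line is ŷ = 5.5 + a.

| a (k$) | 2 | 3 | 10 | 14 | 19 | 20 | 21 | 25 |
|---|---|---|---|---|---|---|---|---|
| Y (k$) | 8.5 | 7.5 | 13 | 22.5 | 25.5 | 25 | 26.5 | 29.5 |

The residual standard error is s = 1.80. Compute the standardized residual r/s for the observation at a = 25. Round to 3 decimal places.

-0.556

ŷ = 5.5 + 25 = 30.5
r = 29.5 − 30.5 = -1
r/s = -1 / 1.80 = -0.556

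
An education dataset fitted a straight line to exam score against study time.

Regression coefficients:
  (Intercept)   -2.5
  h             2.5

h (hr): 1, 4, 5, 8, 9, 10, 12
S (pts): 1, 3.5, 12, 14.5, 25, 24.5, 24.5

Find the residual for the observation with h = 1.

e = 1

ŷ = -2.5 + 2.5·1 = 0
e = 1 − 0 = 1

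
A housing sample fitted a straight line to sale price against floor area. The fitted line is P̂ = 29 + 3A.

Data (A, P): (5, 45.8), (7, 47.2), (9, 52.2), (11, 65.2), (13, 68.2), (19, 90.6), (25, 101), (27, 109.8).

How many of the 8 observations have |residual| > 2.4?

A=5: P̂ = 29 + 3·5 = 44; r = 45.8 − 44 = 1.8
A=7: P̂ = 29 + 3·7 = 50; r = 47.2 − 50 = -2.8
A=9: P̂ = 29 + 3·9 = 56; r = 52.2 − 56 = -3.8
A=11: P̂ = 29 + 3·11 = 62; r = 65.2 − 62 = 3.2
A=13: P̂ = 29 + 3·13 = 68; r = 68.2 − 68 = 0.2
A=19: P̂ = 29 + 3·19 = 86; r = 90.6 − 86 = 4.6
A=25: P̂ = 29 + 3·25 = 104; r = 101 − 104 = -3
A=27: P̂ = 29 + 3·27 = 110; r = 109.8 − 110 = -0.2
|r| > 2.4: A=7 (|r|=2.8), A=9 (|r|=3.8), A=11 (|r|=3.2), A=19 (|r|=4.6), A=25 (|r|=3) → 5

5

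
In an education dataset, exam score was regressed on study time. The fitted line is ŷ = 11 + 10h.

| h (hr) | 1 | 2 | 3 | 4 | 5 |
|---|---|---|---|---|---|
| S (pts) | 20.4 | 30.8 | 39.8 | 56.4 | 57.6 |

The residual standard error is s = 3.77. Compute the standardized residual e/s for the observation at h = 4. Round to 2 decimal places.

ŷ = 11 + 10·4 = 51
e = 56.4 − 51 = 5.4
e/s = 5.4 / 3.77 = 1.43

1.43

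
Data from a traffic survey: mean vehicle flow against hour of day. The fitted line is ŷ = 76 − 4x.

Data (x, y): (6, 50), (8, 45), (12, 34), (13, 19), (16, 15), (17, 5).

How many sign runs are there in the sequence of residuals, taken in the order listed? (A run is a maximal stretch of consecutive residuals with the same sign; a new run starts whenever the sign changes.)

5 runs

x=6: ŷ = 76 − 4·6 = 52; e = 50 − 52 = -2
x=8: ŷ = 76 − 4·8 = 44; e = 45 − 44 = 1
x=12: ŷ = 76 − 4·12 = 28; e = 34 − 28 = 6
x=13: ŷ = 76 − 4·13 = 24; e = 19 − 24 = -5
x=16: ŷ = 76 − 4·16 = 12; e = 15 − 12 = 3
x=17: ŷ = 76 − 4·17 = 8; e = 5 − 8 = -3
Signs: − + + − + −
Runs: −×1, +×2, −×1, +×1, −×1 → 5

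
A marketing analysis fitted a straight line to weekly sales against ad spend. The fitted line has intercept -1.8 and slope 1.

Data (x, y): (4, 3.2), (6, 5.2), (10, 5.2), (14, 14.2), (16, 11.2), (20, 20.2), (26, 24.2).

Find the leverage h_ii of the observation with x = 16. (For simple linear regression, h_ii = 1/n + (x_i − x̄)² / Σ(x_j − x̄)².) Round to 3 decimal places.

x̄ = (4 + 6 + 10 + 14 + 16 + 20 + 26)/7 = 13.7143
Σ(x − x̄)² = 94.3673 + 59.5102 + 13.7959 + 0.0816327 + 5.22449 + 39.5102 + 150.939 = 363.429
h = 1/7 + (2.28571)²/363.429 = 0.142857 + 0.0143756 = 0.157

h = 0.157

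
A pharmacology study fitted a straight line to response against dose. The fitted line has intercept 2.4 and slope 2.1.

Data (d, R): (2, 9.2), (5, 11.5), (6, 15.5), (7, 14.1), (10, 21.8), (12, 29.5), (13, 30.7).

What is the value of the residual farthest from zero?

e = -3

d=2: R̂ = 2.4 + 2.1·2 = 6.6; e = 9.2 − 6.6 = 2.6
d=5: R̂ = 2.4 + 2.1·5 = 12.9; e = 11.5 − 12.9 = -1.4
d=6: R̂ = 2.4 + 2.1·6 = 15; e = 15.5 − 15 = 0.5
d=7: R̂ = 2.4 + 2.1·7 = 17.1; e = 14.1 − 17.1 = -3
d=10: R̂ = 2.4 + 2.1·10 = 23.4; e = 21.8 − 23.4 = -1.6
d=12: R̂ = 2.4 + 2.1·12 = 27.6; e = 29.5 − 27.6 = 1.9
d=13: R̂ = 2.4 + 2.1·13 = 29.7; e = 30.7 − 29.7 = 1
Largest |e| is 3 at d = 7, residual -3.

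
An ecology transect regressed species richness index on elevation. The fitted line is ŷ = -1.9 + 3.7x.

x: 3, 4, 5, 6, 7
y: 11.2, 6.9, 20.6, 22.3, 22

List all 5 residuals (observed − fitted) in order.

2, -6, 4, 2, -2

x=3: ŷ = -1.9 + 3.7·3 = 9.2; e = 11.2 − 9.2 = 2
x=4: ŷ = -1.9 + 3.7·4 = 12.9; e = 6.9 − 12.9 = -6
x=5: ŷ = -1.9 + 3.7·5 = 16.6; e = 20.6 − 16.6 = 4
x=6: ŷ = -1.9 + 3.7·6 = 20.3; e = 22.3 − 20.3 = 2
x=7: ŷ = -1.9 + 3.7·7 = 24; e = 22 − 24 = -2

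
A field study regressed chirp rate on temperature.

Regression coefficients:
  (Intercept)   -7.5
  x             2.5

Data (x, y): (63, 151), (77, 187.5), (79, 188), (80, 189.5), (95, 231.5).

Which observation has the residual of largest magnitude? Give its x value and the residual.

x=63: ŷ = -7.5 + 2.5·63 = 150; r = 151 − 150 = 1
x=77: ŷ = -7.5 + 2.5·77 = 185; r = 187.5 − 185 = 2.5
x=79: ŷ = -7.5 + 2.5·79 = 190; r = 188 − 190 = -2
x=80: ŷ = -7.5 + 2.5·80 = 192.5; r = 189.5 − 192.5 = -3
x=95: ŷ = -7.5 + 2.5·95 = 230; r = 231.5 − 230 = 1.5
Largest |r| is 3 at x = 80, residual -3.

x = 80, r = -3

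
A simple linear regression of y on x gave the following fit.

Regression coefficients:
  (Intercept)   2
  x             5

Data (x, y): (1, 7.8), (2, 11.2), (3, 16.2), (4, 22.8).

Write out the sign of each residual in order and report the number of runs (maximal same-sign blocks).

x=1: ŷ = 2 + 5·1 = 7; e = 7.8 − 7 = 0.8
x=2: ŷ = 2 + 5·2 = 12; e = 11.2 − 12 = -0.8
x=3: ŷ = 2 + 5·3 = 17; e = 16.2 − 17 = -0.8
x=4: ŷ = 2 + 5·4 = 22; e = 22.8 − 22 = 0.8
Signs: + − − +
Runs: +×1, −×2, +×1 → 3

3 runs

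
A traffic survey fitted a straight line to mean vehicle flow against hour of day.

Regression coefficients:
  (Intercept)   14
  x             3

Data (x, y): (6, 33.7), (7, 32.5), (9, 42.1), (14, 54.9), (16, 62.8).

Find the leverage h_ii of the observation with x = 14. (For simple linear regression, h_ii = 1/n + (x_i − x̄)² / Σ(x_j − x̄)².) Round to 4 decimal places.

x̄ = (6 + 7 + 9 + 14 + 16)/5 = 10.4
Σ(x − x̄)² = 19.36 + 11.56 + 1.96 + 12.96 + 31.36 = 77.2
h = 1/5 + (3.6)²/77.2 = 0.2 + 0.167876 = 0.3679

h = 0.3679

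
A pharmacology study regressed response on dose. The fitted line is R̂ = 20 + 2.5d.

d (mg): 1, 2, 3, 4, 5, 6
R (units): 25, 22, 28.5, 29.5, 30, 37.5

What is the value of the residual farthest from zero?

e = -3

d=1: R̂ = 20 + 2.5·1 = 22.5; e = 25 − 22.5 = 2.5
d=2: R̂ = 20 + 2.5·2 = 25; e = 22 − 25 = -3
d=3: R̂ = 20 + 2.5·3 = 27.5; e = 28.5 − 27.5 = 1
d=4: R̂ = 20 + 2.5·4 = 30; e = 29.5 − 30 = -0.5
d=5: R̂ = 20 + 2.5·5 = 32.5; e = 30 − 32.5 = -2.5
d=6: R̂ = 20 + 2.5·6 = 35; e = 37.5 − 35 = 2.5
Largest |e| is 3 at d = 2, residual -3.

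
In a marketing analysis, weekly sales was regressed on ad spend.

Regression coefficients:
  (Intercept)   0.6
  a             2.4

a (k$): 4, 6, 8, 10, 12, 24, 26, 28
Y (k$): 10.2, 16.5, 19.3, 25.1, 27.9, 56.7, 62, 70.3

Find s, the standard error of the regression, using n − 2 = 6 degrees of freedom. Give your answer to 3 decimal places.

a=4: Ŷ = 0.6 + 2.4·4 = 10.2; r = 10.2 − 10.2 = 0
a=6: Ŷ = 0.6 + 2.4·6 = 15; r = 16.5 − 15 = 1.5
a=8: Ŷ = 0.6 + 2.4·8 = 19.8; r = 19.3 − 19.8 = -0.5
a=10: Ŷ = 0.6 + 2.4·10 = 24.6; r = 25.1 − 24.6 = 0.5
a=12: Ŷ = 0.6 + 2.4·12 = 29.4; r = 27.9 − 29.4 = -1.5
a=24: Ŷ = 0.6 + 2.4·24 = 58.2; r = 56.7 − 58.2 = -1.5
a=26: Ŷ = 0.6 + 2.4·26 = 63; r = 62 − 63 = -1
a=28: Ŷ = 0.6 + 2.4·28 = 67.8; r = 70.3 − 67.8 = 2.5
SSE = 0 + 2.25 + 0.25 + 0.25 + 2.25 + 2.25 + 1 + 6.25 = 14.5
s = √(14.5/6) = √2.41667 ≈ 1.555

s = 1.555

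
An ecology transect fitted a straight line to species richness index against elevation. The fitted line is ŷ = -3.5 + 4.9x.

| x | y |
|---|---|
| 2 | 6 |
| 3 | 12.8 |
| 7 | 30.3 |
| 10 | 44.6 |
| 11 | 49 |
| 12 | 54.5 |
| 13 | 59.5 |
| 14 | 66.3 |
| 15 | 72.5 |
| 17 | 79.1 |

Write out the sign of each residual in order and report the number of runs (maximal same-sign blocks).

x=2: ŷ = -3.5 + 4.9·2 = 6.3; e = 6 − 6.3 = -0.3
x=3: ŷ = -3.5 + 4.9·3 = 11.2; e = 12.8 − 11.2 = 1.6
x=7: ŷ = -3.5 + 4.9·7 = 30.8; e = 30.3 − 30.8 = -0.5
x=10: ŷ = -3.5 + 4.9·10 = 45.5; e = 44.6 − 45.5 = -0.9
x=11: ŷ = -3.5 + 4.9·11 = 50.4; e = 49 − 50.4 = -1.4
x=12: ŷ = -3.5 + 4.9·12 = 55.3; e = 54.5 − 55.3 = -0.8
x=13: ŷ = -3.5 + 4.9·13 = 60.2; e = 59.5 − 60.2 = -0.7
x=14: ŷ = -3.5 + 4.9·14 = 65.1; e = 66.3 − 65.1 = 1.2
x=15: ŷ = -3.5 + 4.9·15 = 70; e = 72.5 − 70 = 2.5
x=17: ŷ = -3.5 + 4.9·17 = 79.8; e = 79.1 − 79.8 = -0.7
Signs: − + − − − − − + + −
Runs: −×1, +×1, −×5, +×2, −×1 → 5

5 runs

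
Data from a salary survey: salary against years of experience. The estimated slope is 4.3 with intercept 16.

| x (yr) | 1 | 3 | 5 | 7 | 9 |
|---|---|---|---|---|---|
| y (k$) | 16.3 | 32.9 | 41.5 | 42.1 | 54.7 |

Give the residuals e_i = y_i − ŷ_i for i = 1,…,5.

x=1: ŷ = 16 + 4.3·1 = 20.3; e = 16.3 − 20.3 = -4
x=3: ŷ = 16 + 4.3·3 = 28.9; e = 32.9 − 28.9 = 4
x=5: ŷ = 16 + 4.3·5 = 37.5; e = 41.5 − 37.5 = 4
x=7: ŷ = 16 + 4.3·7 = 46.1; e = 42.1 − 46.1 = -4
x=9: ŷ = 16 + 4.3·9 = 54.7; e = 54.7 − 54.7 = 0

-4, 4, 4, -4, 0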